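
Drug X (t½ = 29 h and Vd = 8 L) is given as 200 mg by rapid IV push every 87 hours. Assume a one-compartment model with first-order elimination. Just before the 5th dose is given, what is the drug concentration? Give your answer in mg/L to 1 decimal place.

f = (1/2)^(τ/t½) = (1/2)^(87/29) ≈ 0.1250.
C₀ = D/Vd = 200/8 ≈ 25.000 mg/L.
Before the 5th dose, 4 doses have been given. Superposition: Cmin = C₀·(f + f² + … + f^4).
≈ 25.000 × (0.1250 + 0.0156 + 0.0020 + 0.0002) ≈ 25.000 × 0.1428 ≈ 3.570 mg/L.

3.6 mg/L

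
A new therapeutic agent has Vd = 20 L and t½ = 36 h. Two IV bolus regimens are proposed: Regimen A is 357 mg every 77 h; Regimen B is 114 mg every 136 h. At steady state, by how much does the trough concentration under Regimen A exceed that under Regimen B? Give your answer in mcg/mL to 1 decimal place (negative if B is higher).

Regimen A: f = (1/2)^(77/36) ≈ 0.2271; Cmin,ss = (357/20)·f/(1−f) ≈ 5.245 mcg/mL.
Regimen B: f = (1/2)^(136/36) ≈ 0.0729; Cmin,ss = (114/20)·f/(1−f) ≈ 0.448 mcg/mL.
Difference ≈ 5.245 − 0.448 ≈ 4.797 mcg/mL.

4.8 mcg/mL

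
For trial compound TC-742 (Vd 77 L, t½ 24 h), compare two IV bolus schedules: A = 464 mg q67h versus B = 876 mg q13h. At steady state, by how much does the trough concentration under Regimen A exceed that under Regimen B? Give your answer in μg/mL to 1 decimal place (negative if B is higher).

Regimen A: f = (1/2)^(67/24) ≈ 0.1444; Cmin,ss = (464/77)·f/(1−f) ≈ 1.017 μg/mL.
Regimen B: f = (1/2)^(13/24) ≈ 0.6870; Cmin,ss = (876/77)·f/(1−f) ≈ 24.970 μg/mL.
Difference ≈ 1.017 − 24.970 ≈ -23.953 μg/mL.

-24.0 μg/mL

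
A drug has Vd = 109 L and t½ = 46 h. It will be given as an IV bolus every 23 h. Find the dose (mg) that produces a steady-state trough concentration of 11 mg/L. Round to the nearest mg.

τ/t½ = 23/46 ≈ 0.5, so f = (1/2)^(23/46) ≈ 0.707107.
Cmin,ss = (D/Vd)·f/(1−f), so D = Cmin,ss·Vd·(1−f)/f.
D = 11 × 109 × (1−f)/f ≈ 11 × 109 × 0.41421 ≈ 496.64 mg.

497 mg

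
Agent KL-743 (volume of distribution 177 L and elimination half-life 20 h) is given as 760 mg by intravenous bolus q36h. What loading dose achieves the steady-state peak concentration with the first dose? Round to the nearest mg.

1066 mg

f = (1/2)^(36/20) ≈ 0.287175; accumulation ratio R = 1/(1−f) ≈ 1.40287.
Loading dose to hit Cmax,ss on first dose: D_load = D_maint·R ≈ 760 × 1.40287 ≈ 1066.18 mg.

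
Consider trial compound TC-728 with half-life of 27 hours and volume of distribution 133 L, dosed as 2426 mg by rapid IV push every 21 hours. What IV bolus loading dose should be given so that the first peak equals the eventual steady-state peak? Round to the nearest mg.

f = (1/2)^(21/27) ≈ 0.583265; accumulation ratio R = 1/(1−f) ≈ 2.39961.
Loading dose to hit Cmax,ss on first dose: D_load = D_maint·R ≈ 2426 × 2.39961 ≈ 5821.45 mg.

5821 mg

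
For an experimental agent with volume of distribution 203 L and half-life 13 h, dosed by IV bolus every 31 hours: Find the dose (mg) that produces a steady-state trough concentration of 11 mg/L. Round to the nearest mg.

τ/t½ = 31/13 ≈ 2.3846, so f = (1/2)^(31/13) ≈ 0.191496.
Cmin,ss = (D/Vd)·f/(1−f), so D = Cmin,ss·Vd·(1−f)/f.
D = 11 × 203 × (1−f)/f ≈ 11 × 203 × 4.22204 ≈ 9427.82 mg.

9428 mg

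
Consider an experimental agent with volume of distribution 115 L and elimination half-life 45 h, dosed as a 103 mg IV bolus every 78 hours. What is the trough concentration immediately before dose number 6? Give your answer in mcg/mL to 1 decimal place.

f = (1/2)^(τ/t½) = (1/2)^(78/45) ≈ 0.3008.
C₀ = D/Vd = 103/115 ≈ 0.896 mcg/mL.
Before the 6th dose, 5 doses have been given. Superposition: Cmin = C₀·(f + f² + … + f^5).
≈ 0.896 × (0.3008 + 0.0905 + 0.0272 + 0.0082 + 0.0025) ≈ 0.896 × 0.4292 ≈ 0.385 mcg/mL.

0.4 mcg/mL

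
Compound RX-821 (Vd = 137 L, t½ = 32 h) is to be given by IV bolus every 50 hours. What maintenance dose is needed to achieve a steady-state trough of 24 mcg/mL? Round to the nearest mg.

6424 mg

τ/t½ = 50/32 ≈ 1.5625, so f = (1/2)^(50/32) ≈ 0.338564.
Cmin,ss = (D/Vd)·f/(1−f), so D = Cmin,ss·Vd·(1−f)/f.
D = 24 × 137 × (1−f)/f ≈ 24 × 137 × 1.95365 ≈ 6423.60 mg.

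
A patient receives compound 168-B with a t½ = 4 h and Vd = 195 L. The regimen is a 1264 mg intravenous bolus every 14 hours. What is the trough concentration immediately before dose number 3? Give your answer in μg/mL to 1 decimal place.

0.6 μg/mL

f = (1/2)^(τ/t½) = (1/2)^(14/4) ≈ 0.0884.
C₀ = D/Vd = 1264/195 ≈ 6.482 μg/mL.
Before the 3rd dose, 2 doses have been given. Superposition: Cmin = C₀·(f + f²).
≈ 6.482 × (0.0884 + 0.0078) ≈ 6.482 × 0.0962 ≈ 0.624 μg/mL.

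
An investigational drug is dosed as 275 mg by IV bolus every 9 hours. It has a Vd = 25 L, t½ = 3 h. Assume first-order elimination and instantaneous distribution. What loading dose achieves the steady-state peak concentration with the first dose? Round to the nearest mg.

314 mg

f = (1/2)^(9/3) ≈ 0.125000; accumulation ratio R = 1/(1−f) ≈ 1.14286.
Loading dose to hit Cmax,ss on first dose: D_load = D_maint·R ≈ 275 × 1.14286 ≈ 314.29 mg.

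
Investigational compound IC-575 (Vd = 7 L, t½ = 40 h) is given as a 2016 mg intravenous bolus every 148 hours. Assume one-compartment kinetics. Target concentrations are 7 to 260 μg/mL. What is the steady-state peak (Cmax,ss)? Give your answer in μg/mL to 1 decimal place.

k = ln2/t½ = ln2/40 ≈ 0.017329 h⁻¹; fraction remaining f = e^(−kτ) = e^(−0.017329×148) ≈ 0.0769.
Accumulation ratio R = 1/(1 − f) ≈ 1/0.9231 ≈ 1.0833.
Each bolus raises the concentration by D/Vd = 2016/7 ≈ 288.000 μg/mL.
Cmax,ss = C₀/(1 − f) ≈ 288.000/0.9231 ≈ 311.992 μg/mL.
Peak 312.0 μg/mL vs MTC 260 μg/mL: exceeds toxic threshold.

312.0 μg/mL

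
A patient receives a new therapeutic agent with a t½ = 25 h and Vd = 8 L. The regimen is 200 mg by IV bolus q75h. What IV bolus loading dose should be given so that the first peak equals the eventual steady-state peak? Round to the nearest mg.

229 mg

f = (1/2)^(75/25) ≈ 0.125000; accumulation ratio R = 1/(1−f) ≈ 1.14286.
Loading dose to hit Cmax,ss on first dose: D_load = D_maint·R ≈ 200 × 1.14286 ≈ 228.57 mg.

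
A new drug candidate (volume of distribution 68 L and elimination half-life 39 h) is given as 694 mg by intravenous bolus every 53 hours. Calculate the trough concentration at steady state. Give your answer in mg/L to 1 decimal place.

6.5 mg/L

Over one 53-h interval, 53/39 ≈ 1.359 half-lives elapse, leaving f ≈ 0.3899 of each dose.
Accumulation ratio R = 1/(1 − f) ≈ 1/0.6101 ≈ 1.6391.
Single-dose peak C₀ = D/Vd = 694/68 ≈ 10.206 mg/L.
Cmax,ss = C₀/(1 − f) ≈ 10.206/0.6101 ≈ 16.728 mg/L.
Steady-state trough Cmin,ss = Cmax,ss·f ≈ 16.728 × 0.3899 ≈ 6.522 mg/L.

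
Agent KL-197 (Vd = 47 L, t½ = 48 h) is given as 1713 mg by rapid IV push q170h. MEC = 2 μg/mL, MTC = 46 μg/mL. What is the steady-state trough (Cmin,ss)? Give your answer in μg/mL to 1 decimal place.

3.4 μg/mL

Over one 170-h interval, 170/48 ≈ 3.5417 half-lives elapse, leaving f ≈ 0.0859 of each dose.
At steady state, accumulation factor R = 1/(1 − e^(−kτ)) ≈ 1.0940.
Single-dose peak C₀ = D/Vd = 1713/47 ≈ 36.447 μg/mL.
Cmax,ss = C₀/(1 − f) ≈ 36.447/0.9141 ≈ 39.872 μg/mL.
Steady-state trough Cmin,ss = Cmax,ss·f ≈ 39.872 × 0.0859 ≈ 3.425 μg/mL.
Trough 3.4 μg/mL vs MEC 2 μg/mL: adequate.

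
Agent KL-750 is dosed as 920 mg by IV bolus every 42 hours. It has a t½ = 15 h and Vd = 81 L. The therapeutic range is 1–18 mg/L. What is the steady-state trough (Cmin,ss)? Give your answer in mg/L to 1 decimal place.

1.9 mg/L

Over one 42-h interval, 42/15 ≈ 2.8 half-lives elapse, leaving f ≈ 0.1436 of each dose.
Accumulation ratio R = 1/(1 − f) ≈ 1/0.8564 ≈ 1.1677.
Single-dose peak C₀ = D/Vd = 920/81 ≈ 11.358 mg/L.
Steady-state peak Cmax,ss = C₀·R ≈ 11.358 × 1.1677 ≈ 13.263 mg/L.
Steady-state trough Cmin,ss = Cmax,ss·f ≈ 13.263 × 0.1436 ≈ 1.905 mg/L.
Trough 1.9 mg/L vs MEC 1 mg/L: adequate.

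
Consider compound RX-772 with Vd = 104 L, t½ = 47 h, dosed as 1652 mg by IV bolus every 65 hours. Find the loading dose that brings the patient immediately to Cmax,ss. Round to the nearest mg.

2679 mg

f = (1/2)^(65/47) ≈ 0.383426; accumulation ratio R = 1/(1−f) ≈ 1.62187.
Loading dose to hit Cmax,ss on first dose: D_load = D_maint·R ≈ 1652 × 1.62187 ≈ 2679.33 mg.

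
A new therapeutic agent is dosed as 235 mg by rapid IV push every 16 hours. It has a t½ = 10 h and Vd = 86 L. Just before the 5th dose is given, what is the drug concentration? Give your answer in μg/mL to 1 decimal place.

f = (1/2)^(τ/t½) = (1/2)^(16/10) ≈ 0.3299.
C₀ = D/Vd = 235/86 ≈ 2.733 μg/mL.
Before the 5th dose, 4 doses have been given. Superposition: Cmin = C₀·(f + f² + … + f^4).
≈ 2.733 × (0.3299 + 0.1088 + 0.0359 + 0.0118) ≈ 2.733 × 0.4864 ≈ 1.329 μg/mL.

1.3 μg/mL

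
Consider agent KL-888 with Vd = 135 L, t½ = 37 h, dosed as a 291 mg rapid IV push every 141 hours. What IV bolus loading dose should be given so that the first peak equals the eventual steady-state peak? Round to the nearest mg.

313 mg

f = (1/2)^(141/37) ≈ 0.071258; accumulation ratio R = 1/(1−f) ≈ 1.07673.
Loading dose to hit Cmax,ss on first dose: D_load = D_maint·R ≈ 291 × 1.07673 ≈ 313.33 mg.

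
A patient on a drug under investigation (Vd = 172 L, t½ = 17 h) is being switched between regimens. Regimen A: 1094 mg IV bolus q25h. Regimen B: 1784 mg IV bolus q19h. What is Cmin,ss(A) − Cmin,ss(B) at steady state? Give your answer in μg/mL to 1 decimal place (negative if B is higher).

-5.3 μg/mL

Regimen A: f = (1/2)^(25/17) ≈ 0.3608; Cmin,ss = (1094/172)·f/(1−f) ≈ 3.590 μg/mL.
Regimen B: f = (1/2)^(19/17) ≈ 0.4608; Cmin,ss = (1784/172)·f/(1−f) ≈ 8.864 μg/mL.
Difference ≈ 3.590 − 8.864 ≈ -5.274 μg/mL.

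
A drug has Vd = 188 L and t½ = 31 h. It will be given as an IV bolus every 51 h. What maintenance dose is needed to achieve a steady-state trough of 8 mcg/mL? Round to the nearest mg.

τ/t½ = 51/31 ≈ 1.6452, so f = (1/2)^(51/31) ≈ 0.319711.
Cmin,ss = (D/Vd)·f/(1−f), so D = Cmin,ss·Vd·(1−f)/f.
D = 8 × 188 × (1−f)/f ≈ 8 × 188 × 2.12782 ≈ 3200.24 mg.

3200 mg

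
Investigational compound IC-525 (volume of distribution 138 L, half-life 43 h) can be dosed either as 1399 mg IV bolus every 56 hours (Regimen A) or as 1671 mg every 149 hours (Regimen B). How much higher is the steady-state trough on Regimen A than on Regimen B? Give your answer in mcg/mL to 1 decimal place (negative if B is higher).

5.7 mcg/mL

Regimen A: f = (1/2)^(56/43) ≈ 0.4055; Cmin,ss = (1399/138)·f/(1−f) ≈ 6.915 mcg/mL.
Regimen B: f = (1/2)^(149/43) ≈ 0.0906; Cmin,ss = (1671/138)·f/(1−f) ≈ 1.206 mcg/mL.
Difference ≈ 6.915 − 1.206 ≈ 5.709 mcg/mL.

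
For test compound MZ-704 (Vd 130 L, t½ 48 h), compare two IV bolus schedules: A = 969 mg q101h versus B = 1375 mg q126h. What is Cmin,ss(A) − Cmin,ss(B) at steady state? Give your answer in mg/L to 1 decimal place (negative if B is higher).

Regimen A: f = (1/2)^(101/48) ≈ 0.2326; Cmin,ss = (969/130)·f/(1−f) ≈ 2.259 mg/L.
Regimen B: f = (1/2)^(126/48) ≈ 0.1621; Cmin,ss = (1375/130)·f/(1−f) ≈ 2.046 mg/L.
Difference ≈ 2.259 − 2.046 ≈ 0.213 mg/L.

0.2 mg/L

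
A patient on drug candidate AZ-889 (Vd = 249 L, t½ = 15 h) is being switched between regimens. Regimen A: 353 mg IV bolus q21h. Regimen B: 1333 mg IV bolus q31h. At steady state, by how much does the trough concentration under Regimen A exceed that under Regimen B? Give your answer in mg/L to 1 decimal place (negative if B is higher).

Regimen A: f = (1/2)^(21/15) ≈ 0.3789; Cmin,ss = (353/249)·f/(1−f) ≈ 0.865 mg/L.
Regimen B: f = (1/2)^(31/15) ≈ 0.2387; Cmin,ss = (1333/249)·f/(1−f) ≈ 1.679 mg/L.
Difference ≈ 0.865 − 1.679 ≈ -0.814 mg/L.

-0.8 mg/L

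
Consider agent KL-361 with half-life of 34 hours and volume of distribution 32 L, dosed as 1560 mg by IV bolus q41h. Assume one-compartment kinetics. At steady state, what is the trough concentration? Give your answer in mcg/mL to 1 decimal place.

37.3 mcg/mL

k = ln2/t½ = ln2/34 ≈ 0.020387 h⁻¹; fraction remaining f = e^(−kτ) = e^(−0.020387×41) ≈ 0.4335.
Accumulation ratio R = 1/(1 − f) ≈ 1/0.5665 ≈ 1.7652.
Single-dose peak C₀ = D/Vd = 1560/32 ≈ 48.750 mcg/mL.
Cmax,ss = C₀/(1 − f) ≈ 48.750/0.5665 ≈ 86.055 mcg/mL.
One interval later, Cmin,ss = Cmax,ss·e^(−kτ) ≈ 86.055 × 0.4335 ≈ 37.305 mcg/mL.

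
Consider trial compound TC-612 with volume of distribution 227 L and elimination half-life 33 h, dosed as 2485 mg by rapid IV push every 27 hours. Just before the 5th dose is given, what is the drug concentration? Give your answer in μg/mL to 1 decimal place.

12.9 μg/mL

f = (1/2)^(τ/t½) = (1/2)^(27/33) ≈ 0.5672.
C₀ = D/Vd = 2485/227 ≈ 10.947 μg/mL.
Before the 5th dose, 4 doses have been given. Superposition: Cmin = C₀·(f + f² + … + f^4).
≈ 10.947 × (0.5672 + 0.3217 + 0.1825 + 0.1035) ≈ 10.947 × 1.1749 ≈ 12.862 μg/mL.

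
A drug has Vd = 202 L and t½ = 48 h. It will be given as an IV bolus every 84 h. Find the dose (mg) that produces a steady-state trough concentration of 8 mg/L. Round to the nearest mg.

3820 mg

τ/t½ = 84/48 ≈ 1.75, so f = (1/2)^(84/48) ≈ 0.297302.
Cmin,ss = (D/Vd)·f/(1−f), so D = Cmin,ss·Vd·(1−f)/f.
D = 8 × 202 × (1−f)/f ≈ 8 × 202 × 2.36358 ≈ 3819.55 mg.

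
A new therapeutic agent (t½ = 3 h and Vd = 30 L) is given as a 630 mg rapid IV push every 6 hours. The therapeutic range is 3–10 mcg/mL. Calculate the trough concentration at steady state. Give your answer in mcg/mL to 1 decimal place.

7.0 mcg/mL

The dosing interval is 2 half-lives, so f = 2^(−2) = 0.25.
At steady state, R = 1/(1 − 0.25) = 4/3.
Single-dose peak C₀ = D/Vd = 630/30 = 21 mcg/mL.
Steady-state peak Cmax,ss = C₀·R = 21 × 4/3 ≈ 28.000 mcg/mL.
Steady-state trough Cmin,ss = Cmax,ss·f ≈ 28.000 × 0.25 ≈ 7.000 mcg/mL.
Trough 7.0 mcg/mL vs MEC 3 mcg/mL: adequate.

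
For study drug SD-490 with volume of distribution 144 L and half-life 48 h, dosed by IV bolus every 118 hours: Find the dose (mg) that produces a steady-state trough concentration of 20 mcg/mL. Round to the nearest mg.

12948 mg

τ/t½ = 118/48 ≈ 2.4583, so f = (1/2)^(118/48) ≈ 0.181957.
Cmin,ss = (D/Vd)·f/(1−f), so D = Cmin,ss·Vd·(1−f)/f.
D = 20 × 144 × (1−f)/f ≈ 20 × 144 × 4.49580 ≈ 12947.90 mg.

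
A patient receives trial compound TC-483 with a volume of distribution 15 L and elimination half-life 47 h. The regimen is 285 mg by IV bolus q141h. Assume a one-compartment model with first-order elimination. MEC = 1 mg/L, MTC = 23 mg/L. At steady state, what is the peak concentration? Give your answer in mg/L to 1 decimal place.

τ = 141 h = 3 half-lives, so f = (1/2)^3 = 0.125.
At steady state, R = 1/(1 − 0.125) = 8/7.
Single-dose peak C₀ = D/Vd = 285/15 = 19 mg/L.
Steady-state peak Cmax,ss = C₀·R = 19 × 8/7 ≈ 21.714 mg/L.
Peak 21.7 mg/L vs MTC 23 mg/L: below toxic threshold.

21.7 mg/L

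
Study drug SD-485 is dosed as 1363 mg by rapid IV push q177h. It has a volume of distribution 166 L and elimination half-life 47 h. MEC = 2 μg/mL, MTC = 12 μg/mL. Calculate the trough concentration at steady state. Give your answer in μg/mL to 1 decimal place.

0.7 μg/mL

k = ln2/t½ = ln2/47 ≈ 0.014748 h⁻¹; fraction remaining f = e^(−kτ) = e^(−0.014748×177) ≈ 0.0735.
At steady state, accumulation factor R = 1/(1 − e^(−kτ)) ≈ 1.0793.
Each bolus raises the concentration by D/Vd = 1363/166 ≈ 8.211 μg/mL.
Cmax,ss = C₀/(1 − f) ≈ 8.211/0.9265 ≈ 8.862 μg/mL.
One interval later, Cmin,ss = Cmax,ss·e^(−kτ) ≈ 8.862 × 0.0735 ≈ 0.651 μg/mL.
Trough 0.7 μg/mL vs MEC 2 μg/mL: subtherapeutic.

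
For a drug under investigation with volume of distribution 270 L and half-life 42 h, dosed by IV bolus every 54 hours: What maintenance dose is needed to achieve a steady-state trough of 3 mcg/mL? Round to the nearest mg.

1165 mg

τ/t½ = 54/42 ≈ 1.2857, so f = (1/2)^(54/42) ≈ 0.410168.
Cmin,ss = (D/Vd)·f/(1−f), so D = Cmin,ss·Vd·(1−f)/f.
D = 3 × 270 × (1−f)/f ≈ 3 × 270 × 1.43803 ≈ 1164.80 mg.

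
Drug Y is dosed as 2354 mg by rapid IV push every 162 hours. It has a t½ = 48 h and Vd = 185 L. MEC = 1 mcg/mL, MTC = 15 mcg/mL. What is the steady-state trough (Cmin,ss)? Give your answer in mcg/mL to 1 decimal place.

k = ln2/t½ = ln2/48 ≈ 0.014441 h⁻¹; fraction remaining f = e^(−kτ) = e^(−0.014441×162) ≈ 0.0964.
Accumulation ratio R = 1/(1 − f) ≈ 1/0.9036 ≈ 1.1067.
Each bolus raises the concentration by D/Vd = 2354/185 ≈ 12.724 mcg/mL.
Steady-state peak Cmax,ss = C₀·R ≈ 12.724 × 1.1067 ≈ 14.082 mcg/mL.
Steady-state trough Cmin,ss = Cmax,ss·f ≈ 14.082 × 0.0964 ≈ 1.358 mcg/mL.
Trough 1.4 mcg/mL vs MEC 1 mcg/mL: adequate.

1.4 mcg/mL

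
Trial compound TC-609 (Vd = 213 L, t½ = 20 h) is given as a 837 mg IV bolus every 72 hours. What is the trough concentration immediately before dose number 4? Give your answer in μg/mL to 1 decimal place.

0.4 μg/mL

f = (1/2)^(τ/t½) = (1/2)^(72/20) ≈ 0.0825.
C₀ = D/Vd = 837/213 ≈ 3.930 μg/mL.
Before the 4th dose, 3 doses have been given. Superposition: Cmin = C₀·(f + f² + … + f^3).
≈ 3.930 × (0.0825 + 0.0068 + 0.0006) ≈ 3.930 × 0.0899 ≈ 0.353 μg/mL.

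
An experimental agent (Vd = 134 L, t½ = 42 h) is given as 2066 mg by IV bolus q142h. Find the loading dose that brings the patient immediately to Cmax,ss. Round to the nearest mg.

f = (1/2)^(142/42) ≈ 0.095991; accumulation ratio R = 1/(1−f) ≈ 1.10618.
Loading dose to hit Cmax,ss on first dose: D_load = D_maint·R ≈ 2066 × 1.10618 ≈ 2285.37 mg.

2285 mg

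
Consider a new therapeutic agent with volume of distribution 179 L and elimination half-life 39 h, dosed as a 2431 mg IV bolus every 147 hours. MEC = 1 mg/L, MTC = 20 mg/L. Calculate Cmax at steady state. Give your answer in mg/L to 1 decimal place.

τ/t½ = 147/39 ≈ 3.7692, so fraction remaining f = (1/2)^(147/39) ≈ 0.0733.
Accumulation ratio R = 1/(1 − f) ≈ 1/0.9267 ≈ 1.0791.
Single-dose peak C₀ = D/Vd = 2431/179 ≈ 13.581 mg/L.
Steady-state peak Cmax,ss = C₀·R ≈ 13.581 × 1.0791 ≈ 14.655 mg/L.
Peak 14.7 mg/L vs MTC 20 mg/L: below toxic threshold.

14.7 mg/L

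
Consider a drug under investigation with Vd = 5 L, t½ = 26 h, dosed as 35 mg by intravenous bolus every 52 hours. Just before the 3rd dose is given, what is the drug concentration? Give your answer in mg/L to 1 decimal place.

2.2 mg/L

f = (1/2)^(τ/t½) = (1/2)^(52/26) ≈ 0.2500.
C₀ = D/Vd = 35/5 ≈ 7.000 mg/L.
Before the 3rd dose, 2 doses have been given. Superposition: Cmin = C₀·(f + f²).
≈ 7.000 × (0.2500 + 0.0625) ≈ 7.000 × 0.3125 ≈ 2.188 mg/L.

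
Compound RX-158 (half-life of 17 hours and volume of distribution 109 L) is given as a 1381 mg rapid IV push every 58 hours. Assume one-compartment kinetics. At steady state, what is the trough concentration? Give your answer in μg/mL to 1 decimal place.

1.3 μg/mL

k = ln2/t½ = ln2/17 ≈ 0.040773 h⁻¹; fraction remaining f = e^(−kτ) = e^(−0.040773×58) ≈ 0.0940.
Each bolus raises the concentration by D/Vd = 1381/109 ≈ 12.670 μg/mL.
Steady-state trough Cmin,ss = C₀·f/(1−f) ≈ 12.670 × 0.0940/0.9060 ≈ 1.315 μg/mL.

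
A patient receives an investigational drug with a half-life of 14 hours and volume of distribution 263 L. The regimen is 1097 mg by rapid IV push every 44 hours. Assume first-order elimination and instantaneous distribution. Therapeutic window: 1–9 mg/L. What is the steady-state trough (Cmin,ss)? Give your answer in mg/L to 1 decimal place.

0.5 mg/L

Over one 44-h interval, 44/14 ≈ 3.1429 half-lives elapse, leaving f ≈ 0.1132 of each dose.
Accumulation ratio R = 1/(1 − f) ≈ 1/0.8868 ≈ 1.1276.
Single-dose peak C₀ = D/Vd = 1097/263 ≈ 4.171 mg/L.
Steady-state peak Cmax,ss = C₀·R ≈ 4.171 × 1.1276 ≈ 4.703 mg/L.
One interval later, Cmin,ss = Cmax,ss·e^(−kτ) ≈ 4.703 × 0.1132 ≈ 0.532 mg/L.
Trough 0.5 mg/L vs MEC 1 mg/L: subtherapeutic.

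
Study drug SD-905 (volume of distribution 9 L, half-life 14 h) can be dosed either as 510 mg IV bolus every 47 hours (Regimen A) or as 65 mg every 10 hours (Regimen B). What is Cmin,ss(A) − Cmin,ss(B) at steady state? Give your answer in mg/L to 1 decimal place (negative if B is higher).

Regimen A: f = (1/2)^(47/14) ≈ 0.0976; Cmin,ss = (510/9)·f/(1−f) ≈ 6.129 mg/L.
Regimen B: f = (1/2)^(10/14) ≈ 0.6095; Cmin,ss = (65/9)·f/(1−f) ≈ 11.273 mg/L.
Difference ≈ 6.129 − 11.273 ≈ -5.144 mg/L.

-5.1 mg/L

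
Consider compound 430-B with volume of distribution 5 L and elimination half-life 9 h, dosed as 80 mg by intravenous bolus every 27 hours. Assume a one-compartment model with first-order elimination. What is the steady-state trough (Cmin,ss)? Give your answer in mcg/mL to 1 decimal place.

2.3 mcg/mL

τ = 27 h = 3 half-lives, so f = (1/2)^3 = 0.125.
Accumulation ratio R = 1/(1 − f) = 1/0.875 = 8/7.
Single-dose peak C₀ = D/Vd = 80/5 = 16 mcg/mL.
Steady-state peak Cmax,ss = C₀·R = 16 × 8/7 ≈ 18.286 mcg/mL.
Steady-state trough Cmin,ss = Cmax,ss·f ≈ 18.286 × 0.125 ≈ 2.286 mcg/mL.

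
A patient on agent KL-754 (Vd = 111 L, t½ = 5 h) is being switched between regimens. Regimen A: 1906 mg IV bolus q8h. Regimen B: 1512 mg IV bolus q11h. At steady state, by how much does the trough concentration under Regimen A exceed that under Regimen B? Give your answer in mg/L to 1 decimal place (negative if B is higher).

4.7 mg/L

Regimen A: f = (1/2)^(8/5) ≈ 0.3299; Cmin,ss = (1906/111)·f/(1−f) ≈ 8.454 mg/L.
Regimen B: f = (1/2)^(11/5) ≈ 0.2176; Cmin,ss = (1512/111)·f/(1−f) ≈ 3.788 mg/L.
Difference ≈ 8.454 − 3.788 ≈ 4.666 mg/L.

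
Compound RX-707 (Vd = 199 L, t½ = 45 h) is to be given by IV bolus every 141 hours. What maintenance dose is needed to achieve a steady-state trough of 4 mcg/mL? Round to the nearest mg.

6189 mg

τ/t½ = 141/45 ≈ 3.1333, so f = (1/2)^(141/45) ≈ 0.113965.
Cmin,ss = (D/Vd)·f/(1−f), so D = Cmin,ss·Vd·(1−f)/f.
D = 4 × 199 × (1−f)/f ≈ 4 × 199 × 7.77462 ≈ 6188.60 mg.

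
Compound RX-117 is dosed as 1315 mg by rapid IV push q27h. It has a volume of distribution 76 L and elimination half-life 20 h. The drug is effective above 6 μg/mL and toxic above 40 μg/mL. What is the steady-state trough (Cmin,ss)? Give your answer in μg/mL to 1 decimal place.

τ/t½ = 27/20 ≈ 1.35, so fraction remaining f = (1/2)^(27/20) ≈ 0.3923.
Each bolus raises the concentration by D/Vd = 1315/76 ≈ 17.303 μg/mL.
Steady-state trough Cmin,ss = C₀·f/(1−f) ≈ 17.303 × 0.3923/0.6077 ≈ 11.170 μg/mL.
Trough 11.2 μg/mL vs MEC 6 μg/mL: adequate.

11.2 μg/mL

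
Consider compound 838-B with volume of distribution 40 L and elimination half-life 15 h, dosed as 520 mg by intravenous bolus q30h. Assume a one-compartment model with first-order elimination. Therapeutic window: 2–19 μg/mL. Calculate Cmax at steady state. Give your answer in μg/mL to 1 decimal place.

The dosing interval is 2 half-lives, so f = 2^(−2) = 0.25.
Accumulation ratio R = 1/(1 − f) = 1/0.75 = 4/3.
Single-dose peak C₀ = D/Vd = 520/40 = 13 μg/mL.
Steady-state peak Cmax,ss = C₀·R = 13 × 4/3 ≈ 17.333 μg/mL.
Peak 17.3 μg/mL vs MTC 19 μg/mL: below toxic threshold.

17.3 μg/mL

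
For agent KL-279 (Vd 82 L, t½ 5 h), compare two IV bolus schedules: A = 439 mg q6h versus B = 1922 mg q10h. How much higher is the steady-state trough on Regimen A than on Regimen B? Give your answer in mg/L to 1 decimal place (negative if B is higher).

-3.7 mg/L

Regimen A: f = (1/2)^(6/5) ≈ 0.4353; Cmin,ss = (439/82)·f/(1−f) ≈ 4.127 mg/L.
Regimen B: f = (1/2)^(10/5) ≈ 0.2500; Cmin,ss = (1922/82)·f/(1−f) ≈ 7.813 mg/L.
Difference ≈ 4.127 − 7.813 ≈ -3.686 mg/L.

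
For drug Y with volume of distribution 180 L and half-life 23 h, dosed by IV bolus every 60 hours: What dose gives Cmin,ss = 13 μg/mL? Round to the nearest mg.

τ/t½ = 60/23 ≈ 2.6087, so f = (1/2)^(60/23) ≈ 0.163947.
Cmin,ss = (D/Vd)·f/(1−f), so D = Cmin,ss·Vd·(1−f)/f.
D = 13 × 180 × (1−f)/f ≈ 13 × 180 × 5.09953 ≈ 11932.90 mg.

11933 mg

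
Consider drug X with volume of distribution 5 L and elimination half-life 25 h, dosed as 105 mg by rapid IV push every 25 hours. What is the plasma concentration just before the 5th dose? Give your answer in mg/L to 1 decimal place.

19.7 mg/L

f = (1/2)^(τ/t½) = (1/2)^(25/25) ≈ 0.5000.
C₀ = D/Vd = 105/5 ≈ 21.000 mg/L.
Before the 5th dose, 4 doses have been given. Superposition: Cmin = C₀·(f + f² + … + f^4).
≈ 21.000 × (0.5000 + 0.2500 + 0.1250 + 0.0625) ≈ 21.000 × 0.9375 ≈ 19.688 mg/L.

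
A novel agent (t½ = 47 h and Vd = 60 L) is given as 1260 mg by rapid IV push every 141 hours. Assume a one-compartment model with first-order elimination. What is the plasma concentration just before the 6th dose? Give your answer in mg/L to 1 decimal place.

f = (1/2)^(τ/t½) = (1/2)^(141/47) ≈ 0.1250.
C₀ = D/Vd = 1260/60 ≈ 21.000 mg/L.
Before the 6th dose, 5 doses have been given. Superposition: Cmin = C₀·(f + f² + … + f^5).
≈ 21.000 × (0.1250 + 0.0156 + 0.0020 + 0.0002 + 0.0000) ≈ 21.000 × 0.1428 ≈ 2.999 mg/L.

3.0 mg/L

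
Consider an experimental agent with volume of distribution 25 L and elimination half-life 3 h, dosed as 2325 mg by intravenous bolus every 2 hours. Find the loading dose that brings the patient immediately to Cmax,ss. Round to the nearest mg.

6283 mg

f = (1/2)^(2/3) ≈ 0.629961; accumulation ratio R = 1/(1−f) ≈ 2.70242.
Loading dose to hit Cmax,ss on first dose: D_load = D_maint·R ≈ 2325 × 2.70242 ≈ 6283.13 mg.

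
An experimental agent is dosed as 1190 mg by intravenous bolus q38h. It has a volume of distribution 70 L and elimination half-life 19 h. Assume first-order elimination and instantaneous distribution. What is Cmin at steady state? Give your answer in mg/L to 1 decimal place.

τ = 38 h = 2 half-lives, so f = (1/2)^2 = 0.25.
Accumulation ratio R = 1/(1 − f) = 1/0.75 = 4/3.
Single-dose peak C₀ = D/Vd = 1190/70 = 17 mg/L.
Steady-state peak Cmax,ss = C₀·R = 17 × 4/3 ≈ 22.667 mg/L.
Steady-state trough Cmin,ss = Cmax,ss·f ≈ 22.667 × 0.25 ≈ 5.667 mg/L.

5.7 mg/L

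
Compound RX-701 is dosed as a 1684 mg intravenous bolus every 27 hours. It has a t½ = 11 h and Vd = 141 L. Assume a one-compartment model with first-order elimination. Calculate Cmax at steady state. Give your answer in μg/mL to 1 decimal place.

τ/t½ = 27/11 ≈ 2.4545, so fraction remaining f = (1/2)^(27/11) ≈ 0.1824.
At steady state, accumulation factor R = 1/(1 − e^(−kτ)) ≈ 1.2231.
Single-dose peak C₀ = D/Vd = 1684/141 ≈ 11.943 μg/mL.
Cmax,ss = C₀/(1 − f) ≈ 11.943/0.8176 ≈ 14.607 μg/mL.

14.6 μg/mL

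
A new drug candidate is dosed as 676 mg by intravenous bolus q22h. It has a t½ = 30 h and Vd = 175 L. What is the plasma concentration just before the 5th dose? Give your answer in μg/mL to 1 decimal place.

5.1 μg/mL

f = (1/2)^(τ/t½) = (1/2)^(22/30) ≈ 0.6015.
C₀ = D/Vd = 676/175 ≈ 3.863 μg/mL.
Before the 5th dose, 4 doses have been given. Superposition: Cmin = C₀·(f + f² + … + f^4).
≈ 3.863 × (0.6015 + 0.3618 + 0.2176 + 0.1309) ≈ 3.863 × 1.3118 ≈ 5.067 μg/mL.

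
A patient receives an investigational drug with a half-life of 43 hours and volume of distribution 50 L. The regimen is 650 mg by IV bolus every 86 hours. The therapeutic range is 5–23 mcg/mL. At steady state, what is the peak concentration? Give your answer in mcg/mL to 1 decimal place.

The dosing interval is 2 half-lives, so f = 2^(−2) = 0.25.
At steady state, R = 1/(1 − 0.25) = 4/3.
Single-dose peak C₀ = D/Vd = 650/50 = 13 mcg/mL.
Steady-state peak Cmax,ss = C₀·R = 13 × 4/3 ≈ 17.333 mcg/mL.
Peak 17.3 mcg/mL vs MTC 23 mcg/mL: below toxic threshold.

17.3 mcg/mL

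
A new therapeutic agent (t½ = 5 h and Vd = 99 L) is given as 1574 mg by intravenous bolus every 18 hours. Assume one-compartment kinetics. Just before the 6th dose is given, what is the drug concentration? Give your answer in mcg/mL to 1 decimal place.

f = (1/2)^(τ/t½) = (1/2)^(18/5) ≈ 0.0825.
C₀ = D/Vd = 1574/99 ≈ 15.899 mcg/mL.
Before the 6th dose, 5 doses have been given. Superposition: Cmin = C₀·(f + f² + … + f^5).
≈ 15.899 × (0.0825 + 0.0068 + 0.0006 + 0.0000 + 0.0000) ≈ 15.899 × 0.0899 ≈ 1.429 mcg/mL.

1.4 mcg/mL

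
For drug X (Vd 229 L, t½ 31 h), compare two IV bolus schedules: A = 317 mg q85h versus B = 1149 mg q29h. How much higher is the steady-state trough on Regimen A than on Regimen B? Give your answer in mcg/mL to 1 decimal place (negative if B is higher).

Regimen A: f = (1/2)^(85/31) ≈ 0.1495; Cmin,ss = (317/229)·f/(1−f) ≈ 0.243 mcg/mL.
Regimen B: f = (1/2)^(29/31) ≈ 0.5229; Cmin,ss = (1149/229)·f/(1−f) ≈ 5.499 mcg/mL.
Difference ≈ 0.243 − 5.499 ≈ -5.256 mcg/mL.

-5.3 mcg/mL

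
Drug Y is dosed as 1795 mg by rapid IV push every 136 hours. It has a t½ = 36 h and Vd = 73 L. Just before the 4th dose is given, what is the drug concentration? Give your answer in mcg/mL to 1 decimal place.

1.9 mcg/mL

f = (1/2)^(τ/t½) = (1/2)^(136/36) ≈ 0.0729.
C₀ = D/Vd = 1795/73 ≈ 24.589 mcg/mL.
Before the 4th dose, 3 doses have been given. Superposition: Cmin = C₀·(f + f² + … + f^3).
≈ 24.589 × (0.0729 + 0.0053 + 0.0004) ≈ 24.589 × 0.0786 ≈ 1.933 mcg/mL.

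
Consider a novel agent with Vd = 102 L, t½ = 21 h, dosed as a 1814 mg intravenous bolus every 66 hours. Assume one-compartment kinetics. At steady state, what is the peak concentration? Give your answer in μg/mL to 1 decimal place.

20.1 μg/mL

τ/t½ = 66/21 ≈ 3.1429, so fraction remaining f = (1/2)^(66/21) ≈ 0.1132.
Accumulation ratio R = 1/(1 − f) ≈ 1/0.8868 ≈ 1.1276.
Each bolus raises the concentration by D/Vd = 1814/102 ≈ 17.784 μg/mL.
Steady-state peak Cmax,ss = C₀·R ≈ 17.784 × 1.1276 ≈ 20.053 μg/mL.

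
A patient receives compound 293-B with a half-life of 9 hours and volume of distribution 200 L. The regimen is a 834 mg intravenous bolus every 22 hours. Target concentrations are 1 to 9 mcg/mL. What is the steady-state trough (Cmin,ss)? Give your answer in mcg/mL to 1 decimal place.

k = ln2/t½ = ln2/9 ≈ 0.077016 h⁻¹; fraction remaining f = e^(−kτ) = e^(−0.077016×22) ≈ 0.1837.
Single-dose peak C₀ = D/Vd = 834/200 ≈ 4.170 mcg/mL.
Steady-state trough Cmin,ss = C₀·f/(1−f) ≈ 4.170 × 0.1837/0.8163 ≈ 0.938 mcg/mL.
Trough 0.9 mcg/mL vs MEC 1 mcg/mL: subtherapeutic.

0.9 mcg/mL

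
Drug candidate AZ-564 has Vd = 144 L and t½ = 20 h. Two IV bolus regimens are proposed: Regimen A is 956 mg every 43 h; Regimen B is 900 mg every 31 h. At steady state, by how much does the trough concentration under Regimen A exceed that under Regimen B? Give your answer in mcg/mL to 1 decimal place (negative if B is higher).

-1.3 mcg/mL

Regimen A: f = (1/2)^(43/20) ≈ 0.2253; Cmin,ss = (956/144)·f/(1−f) ≈ 1.931 mcg/mL.
Regimen B: f = (1/2)^(31/20) ≈ 0.3415; Cmin,ss = (900/144)·f/(1−f) ≈ 3.241 mcg/mL.
Difference ≈ 1.931 − 3.241 ≈ -1.310 mcg/mL.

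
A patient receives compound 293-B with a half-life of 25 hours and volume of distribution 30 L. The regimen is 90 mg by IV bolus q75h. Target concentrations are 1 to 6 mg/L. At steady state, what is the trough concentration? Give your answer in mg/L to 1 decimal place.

0.4 mg/L

The dosing interval is 3 half-lives, so f = 2^(−3) = 0.125.
At steady state, R = 1/(1 − 0.125) = 8/7.
Single-dose peak C₀ = D/Vd = 90/30 = 3 mg/L.
Steady-state peak Cmax,ss = C₀·R = 3 × 8/7 ≈ 3.429 mg/L.
Steady-state trough Cmin,ss = Cmax,ss·f ≈ 3.429 × 0.125 ≈ 0.429 mg/L.
Trough 0.4 mg/L vs MEC 1 mg/L: subtherapeutic.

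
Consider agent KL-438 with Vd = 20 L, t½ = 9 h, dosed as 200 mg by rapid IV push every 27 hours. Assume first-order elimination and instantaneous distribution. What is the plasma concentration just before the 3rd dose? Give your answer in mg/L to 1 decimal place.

1.4 mg/L

f = (1/2)^(τ/t½) = (1/2)^(27/9) ≈ 0.1250.
C₀ = D/Vd = 200/20 ≈ 10.000 mg/L.
Before the 3rd dose, 2 doses have been given. Superposition: Cmin = C₀·(f + f²).
≈ 10.000 × (0.1250 + 0.0156) ≈ 10.000 × 0.1406 ≈ 1.406 mg/L.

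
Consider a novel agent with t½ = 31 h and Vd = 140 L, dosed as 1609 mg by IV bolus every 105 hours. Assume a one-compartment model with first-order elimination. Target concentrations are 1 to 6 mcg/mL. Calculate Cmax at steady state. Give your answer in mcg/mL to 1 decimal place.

τ/t½ = 105/31 ≈ 3.3871, so fraction remaining f = (1/2)^(105/31) ≈ 0.0956.
At steady state, accumulation factor R = 1/(1 − e^(−kτ)) ≈ 1.1057.
Each bolus raises the concentration by D/Vd = 1609/140 ≈ 11.493 mcg/mL.
Steady-state peak Cmax,ss = C₀·R ≈ 11.493 × 1.1057 ≈ 12.708 mcg/mL.
Peak 12.7 mcg/mL vs MTC 6 mcg/mL: exceeds toxic threshold.

12.7 mcg/mL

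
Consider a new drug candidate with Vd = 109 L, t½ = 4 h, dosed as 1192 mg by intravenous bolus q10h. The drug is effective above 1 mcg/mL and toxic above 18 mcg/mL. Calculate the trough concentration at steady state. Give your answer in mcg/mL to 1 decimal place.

τ/t½ = 10/4 ≈ 2.5, so fraction remaining f = (1/2)^(10/4) ≈ 0.1768.
Single-dose peak C₀ = D/Vd = 1192/109 ≈ 10.936 mcg/mL.
Steady-state trough Cmin,ss = C₀·f/(1−f) ≈ 10.936 × 0.1768/0.8232 ≈ 2.349 mcg/mL.
Trough 2.3 mcg/mL vs MEC 1 mcg/mL: adequate.

2.3 mcg/mL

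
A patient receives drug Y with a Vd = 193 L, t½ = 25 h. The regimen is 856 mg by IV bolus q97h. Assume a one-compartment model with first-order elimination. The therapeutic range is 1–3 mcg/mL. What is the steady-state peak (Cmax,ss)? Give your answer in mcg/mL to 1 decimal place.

Over one 97-h interval, 97/25 ≈ 3.88 half-lives elapse, leaving f ≈ 0.0679 of each dose.
At steady state, accumulation factor R = 1/(1 − e^(−kτ)) ≈ 1.0728.
Single-dose peak C₀ = D/Vd = 856/193 ≈ 4.435 mcg/mL.
Steady-state peak Cmax,ss = C₀·R ≈ 4.435 × 1.0728 ≈ 4.758 mcg/mL.
Peak 4.8 mcg/mL vs MTC 3 mcg/mL: exceeds toxic threshold.

4.8 mcg/mL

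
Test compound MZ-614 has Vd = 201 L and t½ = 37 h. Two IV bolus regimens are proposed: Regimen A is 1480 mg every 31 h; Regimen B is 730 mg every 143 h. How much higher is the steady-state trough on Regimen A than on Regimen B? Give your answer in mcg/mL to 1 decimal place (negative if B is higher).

Regimen A: f = (1/2)^(31/37) ≈ 0.5595; Cmin,ss = (1480/201)·f/(1−f) ≈ 9.352 mcg/mL.
Regimen B: f = (1/2)^(143/37) ≈ 0.0686; Cmin,ss = (730/201)·f/(1−f) ≈ 0.267 mcg/mL.
Difference ≈ 9.352 − 0.267 ≈ 9.085 mcg/mL.

9.1 mcg/mL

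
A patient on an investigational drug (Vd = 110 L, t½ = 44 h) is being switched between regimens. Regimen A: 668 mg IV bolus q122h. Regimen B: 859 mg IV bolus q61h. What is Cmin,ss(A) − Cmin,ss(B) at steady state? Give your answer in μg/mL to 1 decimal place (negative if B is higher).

Regimen A: f = (1/2)^(122/44) ≈ 0.1463; Cmin,ss = (668/110)·f/(1−f) ≈ 1.041 μg/mL.
Regimen B: f = (1/2)^(61/44) ≈ 0.3825; Cmin,ss = (859/110)·f/(1−f) ≈ 4.837 μg/mL.
Difference ≈ 1.041 − 4.837 ≈ -3.796 μg/mL.

-3.8 μg/mL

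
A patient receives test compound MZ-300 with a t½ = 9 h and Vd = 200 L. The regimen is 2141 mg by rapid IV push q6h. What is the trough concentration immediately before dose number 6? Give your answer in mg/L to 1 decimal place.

16.4 mg/L

f = (1/2)^(τ/t½) = (1/2)^(6/9) ≈ 0.6300.
C₀ = D/Vd = 2141/200 ≈ 10.705 mg/L.
Before the 6th dose, 5 doses have been given. Superposition: Cmin = C₀·(f + f² + … + f^5).
≈ 10.705 × (0.6300 + 0.3969 + 0.2500 + 0.1575 + 0.0992) ≈ 10.705 × 1.5336 ≈ 16.417 mg/L.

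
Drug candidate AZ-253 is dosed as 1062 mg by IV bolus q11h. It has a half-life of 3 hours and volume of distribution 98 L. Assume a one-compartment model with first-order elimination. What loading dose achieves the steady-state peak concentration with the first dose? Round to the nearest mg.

f = (1/2)^(11/3) ≈ 0.078745; accumulation ratio R = 1/(1−f) ≈ 1.08548.
Loading dose to hit Cmax,ss on first dose: D_load = D_maint·R ≈ 1062 × 1.08548 ≈ 1152.78 mg.

1153 mg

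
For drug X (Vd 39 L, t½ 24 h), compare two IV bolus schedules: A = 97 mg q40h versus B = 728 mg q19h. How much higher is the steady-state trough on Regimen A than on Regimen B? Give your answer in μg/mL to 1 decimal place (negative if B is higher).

-24.4 μg/mL

Regimen A: f = (1/2)^(40/24) ≈ 0.3150; Cmin,ss = (97/39)·f/(1−f) ≈ 1.144 μg/mL.
Regimen B: f = (1/2)^(19/24) ≈ 0.5777; Cmin,ss = (728/39)·f/(1−f) ≈ 25.536 μg/mL.
Difference ≈ 1.144 − 25.536 ≈ -24.392 μg/mL.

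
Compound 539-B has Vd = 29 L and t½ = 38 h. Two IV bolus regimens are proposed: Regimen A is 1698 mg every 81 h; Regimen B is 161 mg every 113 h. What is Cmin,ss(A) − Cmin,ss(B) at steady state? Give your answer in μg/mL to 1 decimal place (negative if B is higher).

Regimen A: f = (1/2)^(81/38) ≈ 0.2282; Cmin,ss = (1698/29)·f/(1−f) ≈ 17.312 μg/mL.
Regimen B: f = (1/2)^(113/38) ≈ 0.1273; Cmin,ss = (161/29)·f/(1−f) ≈ 0.810 μg/mL.
Difference ≈ 17.312 − 0.810 ≈ 16.502 μg/mL.

16.5 μg/mL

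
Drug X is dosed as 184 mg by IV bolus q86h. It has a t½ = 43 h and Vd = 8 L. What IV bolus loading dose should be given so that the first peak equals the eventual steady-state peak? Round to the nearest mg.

f = (1/2)^(86/43) ≈ 0.250000; accumulation ratio R = 1/(1−f) ≈ 1.33333.
Loading dose to hit Cmax,ss on first dose: D_load = D_maint·R ≈ 184 × 1.33333 ≈ 245.33 mg.

245 mg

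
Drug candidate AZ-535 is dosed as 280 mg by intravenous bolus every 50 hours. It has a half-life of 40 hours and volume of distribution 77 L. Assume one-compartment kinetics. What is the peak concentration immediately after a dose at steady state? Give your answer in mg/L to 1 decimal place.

Over one 50-h interval, 50/40 ≈ 1.25 half-lives elapse, leaving f ≈ 0.4204 of each dose.
Accumulation ratio R = 1/(1 − f) ≈ 1/0.5796 ≈ 1.7253.
Each bolus raises the concentration by D/Vd = 280/77 ≈ 3.636 mg/L.
Steady-state peak Cmax,ss = C₀·R ≈ 3.636 × 1.7253 ≈ 6.273 mg/L.

6.3 mg/L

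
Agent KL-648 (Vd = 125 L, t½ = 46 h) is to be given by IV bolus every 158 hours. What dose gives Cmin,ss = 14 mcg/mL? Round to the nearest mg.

17174 mg

τ/t½ = 158/46 ≈ 3.4348, so f = (1/2)^(158/46) ≈ 0.092476.
Cmin,ss = (D/Vd)·f/(1−f), so D = Cmin,ss·Vd·(1−f)/f.
D = 14 × 125 × (1−f)/f ≈ 14 × 125 × 9.81362 ≈ 17173.83 mg.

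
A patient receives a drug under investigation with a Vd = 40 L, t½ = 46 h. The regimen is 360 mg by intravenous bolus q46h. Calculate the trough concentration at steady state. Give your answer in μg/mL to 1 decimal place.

τ = 46 h = 1 half-life, so f = (1/2)^1 = 0.5.
At steady state, R = 1/(1 − 0.5) = 2/1.
Single-dose peak C₀ = D/Vd = 360/40 = 9 μg/mL.
Steady-state peak Cmax,ss = C₀·R = 9 × 2/1 ≈ 18.000 μg/mL.
Steady-state trough Cmin,ss = Cmax,ss·f ≈ 18.000 × 0.5 ≈ 9.000 μg/mL.

9.0 μg/mL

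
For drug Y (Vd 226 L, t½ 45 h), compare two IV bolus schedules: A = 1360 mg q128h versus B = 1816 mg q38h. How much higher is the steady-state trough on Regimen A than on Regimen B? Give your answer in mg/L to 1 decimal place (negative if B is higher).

Regimen A: f = (1/2)^(128/45) ≈ 0.1392; Cmin,ss = (1360/226)·f/(1−f) ≈ 0.973 mg/L.
Regimen B: f = (1/2)^(38/45) ≈ 0.5569; Cmin,ss = (1816/226)·f/(1−f) ≈ 10.099 mg/L.
Difference ≈ 0.973 − 10.099 ≈ -9.126 mg/L.

-9.1 mg/L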